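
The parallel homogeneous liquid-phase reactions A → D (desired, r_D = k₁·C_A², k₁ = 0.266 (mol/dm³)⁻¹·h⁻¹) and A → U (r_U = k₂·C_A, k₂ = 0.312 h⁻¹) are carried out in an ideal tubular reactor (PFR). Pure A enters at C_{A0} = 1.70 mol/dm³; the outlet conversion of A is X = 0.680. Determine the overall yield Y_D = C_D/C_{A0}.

0.325

C_A = C_{A0}(1−X) = 0.5440 mol/dm³.
Along a PFR/batch, dC_U/dC_A = −r_U/(r_D+r_U) = −k₂/(k₂+k₁·C_A).
Integrating from C_{A0} to C_A: C_U = (0.312/0.266)·ln[(0.312+0.266·1.70)/(0.312+0.266·0.544)] = 1.173·ln(0.7642/0.4567) = 0.6038 mol/dm³.
Then C_D = (C_{A0}−C_A) − C_U = 1.156 − 0.6038 = 0.5522 mol/dm³.
Y_D = C_D/C_{A0} = 0.5522/1.70 = 0.325.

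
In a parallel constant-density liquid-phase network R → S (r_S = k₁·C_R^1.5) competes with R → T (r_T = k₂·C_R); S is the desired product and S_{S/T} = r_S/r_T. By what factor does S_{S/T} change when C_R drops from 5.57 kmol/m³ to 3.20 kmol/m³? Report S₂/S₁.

0.758

S_{S/T} = (k₁/k₂)·C_R^0.5, so S₂/S₁ = (C_{R,2}/C_{R,1})^0.5.
= (3.20/5.57)^0.5 = (0.5745)^0.5 = 0.758.
Selectivity toward S falls as C_R falls — high-concentration operation is favoured.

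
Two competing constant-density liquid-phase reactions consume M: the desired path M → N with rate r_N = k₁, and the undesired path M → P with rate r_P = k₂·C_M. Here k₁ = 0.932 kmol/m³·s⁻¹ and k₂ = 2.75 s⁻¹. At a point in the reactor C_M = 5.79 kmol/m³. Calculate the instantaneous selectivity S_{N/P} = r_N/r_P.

0.0585

S_{N/P} = r_N/r_P = (k₁)/(k₂·C_M) = (k₁/k₂)·C_M⁻¹.
= (0.932) / (2.75×5.790) = 0.9320/15.92 = 0.0585.
The undesired path is higher order in M, so low C_M (CSTR or dilute feed) favours N.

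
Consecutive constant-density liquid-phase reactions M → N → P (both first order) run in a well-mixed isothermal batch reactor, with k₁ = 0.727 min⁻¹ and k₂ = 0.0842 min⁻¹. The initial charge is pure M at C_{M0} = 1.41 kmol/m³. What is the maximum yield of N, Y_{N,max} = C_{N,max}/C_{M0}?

0.754

At the optimum, C_{N,max}/C_{M0} = (k₁/k₂)^[k₂/(k₂−k₁)].
= (0.727/0.0842)^(0.0842/(0.0842−0.727)) = (8.634)^(-0.1310) = 0.7540.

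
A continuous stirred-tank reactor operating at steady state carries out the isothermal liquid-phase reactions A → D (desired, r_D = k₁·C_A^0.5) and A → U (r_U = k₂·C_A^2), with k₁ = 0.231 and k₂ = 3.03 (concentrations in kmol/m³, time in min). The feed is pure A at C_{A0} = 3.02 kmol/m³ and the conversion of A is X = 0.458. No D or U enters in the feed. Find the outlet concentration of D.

0.0486 kmol/m³

Exit C_A = C_{A0}(1−X) = 3.02×0.542 = 1.637 kmol/m³.
Rates in a CSTR are evaluated at the outlet concentration: r_D = 0.231×1.637^0.5 = 0.2955, r_U = 3.03×1.637^2 = 8.118.
Fraction of consumed A going to D: r_D/(r_D+r_U) = 0.03513.
C_D = 0.03513·C_{A0}·X = 0.03513×3.02×0.458 = 0.0486 kmol/m³.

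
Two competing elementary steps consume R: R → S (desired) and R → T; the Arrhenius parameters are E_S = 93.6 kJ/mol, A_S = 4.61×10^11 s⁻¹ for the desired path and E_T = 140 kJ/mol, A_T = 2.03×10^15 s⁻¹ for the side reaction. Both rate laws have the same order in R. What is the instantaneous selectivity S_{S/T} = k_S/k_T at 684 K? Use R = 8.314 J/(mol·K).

0.794

k_S/k_T = (A_S/A_T)·exp[−(E_S−E_T)/(RT)] = (A_S/A_T)·exp[(E_T−E_S)/(RT)].
(E_T−E_S)/(RT) = (140−93.6)×10³/(8.314×684) = 46400/5687 = 8.159.
k_S/k_T = (4.61×10^11/2.03×10^15)·exp(8.159) = 2.271×10^-4 × 3496 = 0.794.
Since E_S < E_T, lowering the temperature improves selectivity toward S.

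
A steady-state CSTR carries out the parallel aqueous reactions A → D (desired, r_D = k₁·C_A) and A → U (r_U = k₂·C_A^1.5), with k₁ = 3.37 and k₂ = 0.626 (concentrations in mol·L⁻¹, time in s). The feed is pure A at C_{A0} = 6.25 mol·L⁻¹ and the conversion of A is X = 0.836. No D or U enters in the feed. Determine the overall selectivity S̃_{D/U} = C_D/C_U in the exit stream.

Exit C_A = C_{A0}(1−X) = 6.25×0.164 = 1.025 mol·L⁻¹.
Rates in a CSTR are evaluated at the outlet concentration: r_D = 3.37×1.025 = 3.454, r_U = 0.626×1.025^1.5 = 0.6496.
Overall selectivity = C_D/C_U = r_Dτ/(r_Uτ) = r_D/r_U = 5.32.

5.32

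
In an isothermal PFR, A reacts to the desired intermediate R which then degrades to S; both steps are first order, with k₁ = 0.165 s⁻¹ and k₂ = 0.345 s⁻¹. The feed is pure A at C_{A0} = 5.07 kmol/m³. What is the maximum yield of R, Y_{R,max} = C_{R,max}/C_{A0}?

For a first-order series the maximum intermediate yield is C_{R,max}/C_{A0} = (k₁/k₂)^[k₂/(k₂−k₁)].
= (0.165/0.345)^(0.345/(0.345−0.165)) = (0.4783)^(1.917) = 0.2432.

0.243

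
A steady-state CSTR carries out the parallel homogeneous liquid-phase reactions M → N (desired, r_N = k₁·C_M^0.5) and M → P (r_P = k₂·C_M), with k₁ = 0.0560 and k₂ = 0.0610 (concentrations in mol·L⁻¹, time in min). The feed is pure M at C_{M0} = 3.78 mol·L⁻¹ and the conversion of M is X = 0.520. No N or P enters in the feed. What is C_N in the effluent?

Exit C_M = C_{M0}(1−X) = 3.78×0.480 = 1.814 mol·L⁻¹.
In a CSTR the entire volume is at exit conditions, so r_N = 0.0560×1.814^0.5 = 0.07543 and r_P = 0.0610×1.814 = 0.1107.
Fraction of consumed M going to N: r_N/(r_N+r_P) = 0.4053.
C_N = 0.4053·C_{M0}·X = 0.4053×3.78×0.520 = 0.797 mol·L⁻¹.

0.797 mol·L⁻¹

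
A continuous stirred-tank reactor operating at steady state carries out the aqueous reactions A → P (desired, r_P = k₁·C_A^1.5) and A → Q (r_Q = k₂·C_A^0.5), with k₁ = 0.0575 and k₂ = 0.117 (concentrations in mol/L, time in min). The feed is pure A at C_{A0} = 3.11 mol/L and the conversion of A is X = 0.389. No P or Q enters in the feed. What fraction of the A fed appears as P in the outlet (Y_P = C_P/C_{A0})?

0.188

Exit C_A = C_{A0}(1−X) = 3.11×0.611 = 1.900 mol/L.
In a CSTR the entire volume is at exit conditions, so r_P = 0.0575×1.900^1.5 = 0.1506 and r_Q = 0.117×1.900^0.5 = 0.1613.
Fraction of consumed A going to P: r_P/(r_P+r_Q) = 0.4829.
C_P = 0.4829·C_{A0}·X = 0.4829×3.11×0.389 = 0.584 mol/L; Y_P = C_P/C_{A0} = 0.188.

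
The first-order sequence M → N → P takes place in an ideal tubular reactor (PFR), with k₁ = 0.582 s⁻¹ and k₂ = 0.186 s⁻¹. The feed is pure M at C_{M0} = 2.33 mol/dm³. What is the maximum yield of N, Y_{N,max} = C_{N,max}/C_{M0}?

For a first-order series the maximum intermediate yield is C_{N,max}/C_{M0} = (k₁/k₂)^[k₂/(k₂−k₁)].
= (0.582/0.186)^(0.186/(0.186−0.582)) = (3.129)^(-0.4697) = 0.5852.

0.585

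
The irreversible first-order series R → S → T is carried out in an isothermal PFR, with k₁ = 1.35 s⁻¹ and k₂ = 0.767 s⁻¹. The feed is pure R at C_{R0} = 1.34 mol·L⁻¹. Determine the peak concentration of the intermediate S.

At the optimum, C_{S,max}/C_{R0} = (k₁/k₂)^[k₂/(k₂−k₁)].
= (1.35/0.767)^(0.767/(0.767−1.35)) = (1.760)^(-1.316) = 0.4753.
C_{S,max} = 0.4753×1.34 = 0.637 mol·L⁻¹.

0.637 mol·L⁻¹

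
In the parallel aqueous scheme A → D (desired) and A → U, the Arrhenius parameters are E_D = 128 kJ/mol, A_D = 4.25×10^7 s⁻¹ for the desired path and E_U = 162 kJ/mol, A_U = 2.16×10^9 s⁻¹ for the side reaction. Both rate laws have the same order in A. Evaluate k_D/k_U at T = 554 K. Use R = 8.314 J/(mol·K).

Since both paths have the same order in A, the concentration cancels and S_{D/U} = k_D/k_U = (A_D/A_U)·exp[(E_U−E_D)/(RT)].
(E_U−E_D)/(RT) = (162−128)×10³/(8.314×554) = 34000/4606 = 7.382.
k_D/k_U = (4.25×10^7/2.16×10^9)·exp(7.382) = 0.01968 × 1606 = 31.6.
Since E_D < E_U, lowering the temperature improves selectivity toward D.

31.6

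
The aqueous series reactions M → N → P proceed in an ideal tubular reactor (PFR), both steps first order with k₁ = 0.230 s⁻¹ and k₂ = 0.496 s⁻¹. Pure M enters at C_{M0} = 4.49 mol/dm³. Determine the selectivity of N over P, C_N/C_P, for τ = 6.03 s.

For first-order series with pure M initially, C_N(τ) = k₁C_{M0}/(k₂−k₁)·(e^(−k₁τ) − e^(−k₂τ)).
e^(−k₁τ) = e^(−0.230×6.03) = e^(−1.387) = 0.2498; e^(−k₂τ) = e^(−2.991) = 0.05024.
C_N = 0.230×4.49/(0.496−0.230) × (0.2498−0.05024) = 3.882×0.1996 = 0.7749 mol/dm³.
C_M = C_{M0}e^(−k₁τ) = 1.122 mol/dm³, so C_P = C_{M0}−C_M−C_N = 2.593 mol/dm³; C_N/C_P = 0.299.

0.299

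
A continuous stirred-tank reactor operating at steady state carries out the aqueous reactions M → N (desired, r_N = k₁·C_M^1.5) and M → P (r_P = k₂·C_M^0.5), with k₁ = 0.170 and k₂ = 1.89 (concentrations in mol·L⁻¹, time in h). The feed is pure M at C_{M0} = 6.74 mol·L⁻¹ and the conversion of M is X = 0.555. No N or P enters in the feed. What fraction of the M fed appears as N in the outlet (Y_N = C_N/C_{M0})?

0.118

Exit C_M = C_{M0}(1−X) = 6.74×0.445 = 2.999 mol·L⁻¹.
In a CSTR the entire volume is at exit conditions, so r_N = 0.170×2.999^1.5 = 0.8830 and r_P = 1.89×2.999^0.5 = 3.273.
Fraction of consumed M going to N: r_N/(r_N+r_P) = 0.2125.
C_N = 0.2125·C_{M0}·X = 0.2125×6.74×0.555 = 0.795 mol·L⁻¹; Y_N = C_N/C_{M0} = 0.118.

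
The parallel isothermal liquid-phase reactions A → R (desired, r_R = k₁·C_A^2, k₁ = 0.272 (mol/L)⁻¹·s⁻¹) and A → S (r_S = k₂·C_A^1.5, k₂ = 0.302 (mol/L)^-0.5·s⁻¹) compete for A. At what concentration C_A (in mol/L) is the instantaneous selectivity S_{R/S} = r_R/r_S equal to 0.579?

S_{R/S} = (k₁/k₂)·C_A^0.5 ⇒ C_A = (S·k₂/k₁)^(2).
= (0.579×0.302/0.272)^(2) = (0.6429)^(2) = 0.413 mol/L.

0.413 mol/L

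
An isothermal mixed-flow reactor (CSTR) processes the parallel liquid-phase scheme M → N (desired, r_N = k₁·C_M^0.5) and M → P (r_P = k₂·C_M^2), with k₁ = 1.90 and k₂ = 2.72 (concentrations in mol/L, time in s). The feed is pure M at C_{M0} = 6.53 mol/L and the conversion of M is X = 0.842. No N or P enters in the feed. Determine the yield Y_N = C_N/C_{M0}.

Exit C_M = C_{M0}(1−X) = 6.53×0.158 = 1.032 mol/L.
In a CSTR the entire volume is at exit conditions, so r_N = 1.90×1.032^0.5 = 1.930 and r_P = 2.72×1.032^2 = 2.895.
Fraction of consumed M going to N: r_N/(r_N+r_P) = 0.4000.
C_N = 0.4000·C_{M0}·X = 0.4000×6.53×0.842 = 2.20 mol/L; Y_N = C_N/C_{M0} = 0.337.

0.337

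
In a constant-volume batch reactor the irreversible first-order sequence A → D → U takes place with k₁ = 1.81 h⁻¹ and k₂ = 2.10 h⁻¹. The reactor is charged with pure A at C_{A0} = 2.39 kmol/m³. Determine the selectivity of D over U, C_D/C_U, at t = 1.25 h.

Solving the coupled first-order balances gives C_D(t) = [k₁/(k₂−k₁)]·C_{A0}·(e^(−k₁t) − e^(−k₂t)).
e^(−k₁t) = e^(−1.81×1.25) = e^(−2.263) = 0.1041; e^(−k₂t) = e^(−2.625) = 0.07244.
C_D = 1.81×2.39/(2.10−1.81) × (0.1041−0.07244) = 14.92×0.03165 = 0.4721 kmol/m³.
C_A = C_{A0}e^(−k₁t) = 0.2488 kmol/m³, so C_U = C_{A0}−C_A−C_D = 1.669 kmol/m³; C_D/C_U = 0.283.

0.283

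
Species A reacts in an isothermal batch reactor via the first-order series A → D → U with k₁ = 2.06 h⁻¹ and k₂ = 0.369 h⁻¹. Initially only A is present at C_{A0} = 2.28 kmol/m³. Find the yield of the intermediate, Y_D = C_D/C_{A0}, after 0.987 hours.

The intermediate concentration in a first-order A→B→C sequence is C_D = k₁C_{A0}(e^(−k₁t) − e^(−k₂t))/(k₂−k₁).
e^(−k₁t) = e^(−2.06×0.987) = e^(−2.033) = 0.1309; e^(−k₂t) = e^(−0.3642) = 0.6948.
C_D = 2.06×2.28/(0.369−2.06) × (0.1309−0.6948) = (-2.778)×(-0.5638) = 1.566 kmol/m³.
Y_D = C_D/C_{A0} = 1.566/2.28 = 0.687.

0.687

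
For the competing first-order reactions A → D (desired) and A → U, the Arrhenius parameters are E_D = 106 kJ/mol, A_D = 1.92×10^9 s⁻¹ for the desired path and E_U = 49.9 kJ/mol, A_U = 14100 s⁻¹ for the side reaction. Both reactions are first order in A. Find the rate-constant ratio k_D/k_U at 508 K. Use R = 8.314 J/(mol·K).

0.232

k_D/k_U = (A_D/A_U)·exp[−(E_D−E_U)/(RT)] = (A_D/A_U)·exp[(E_U−E_D)/(RT)].
(E_U−E_D)/(RT) = (49.9−106)×10³/(8.314×508) = -56100/4224 = -13.28.
k_D/k_U = (1.92×10^9/14100)·exp(-13.28) = 1.362×10^5 × 1.704×10^-6 = 0.232.
Since E_D > E_U, raising the temperature improves selectivity toward D.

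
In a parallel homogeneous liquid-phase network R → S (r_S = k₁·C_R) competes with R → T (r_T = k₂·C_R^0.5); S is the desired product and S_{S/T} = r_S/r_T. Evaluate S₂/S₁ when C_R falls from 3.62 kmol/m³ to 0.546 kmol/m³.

0.388

S_{S/T} = (k₁/k₂)·C_R^0.5, so S₂/S₁ = (C_{R,2}/C_{R,1})^0.5.
= (0.546/3.62)^0.5 = (0.1508)^0.5 = 0.388.
Selectivity toward S falls as C_R falls — high-concentration operation is favoured.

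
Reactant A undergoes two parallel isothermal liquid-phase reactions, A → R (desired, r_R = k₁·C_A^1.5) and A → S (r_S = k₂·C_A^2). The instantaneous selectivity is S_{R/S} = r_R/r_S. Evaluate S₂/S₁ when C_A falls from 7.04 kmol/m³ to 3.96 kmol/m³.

1.33

S_{R/S} = (k₁/k₂)·C_A^-0.5, so S₂/S₁ = (C_{A,2}/C_{A,1})^-0.5.
= (3.96/7.04)^(-0.5) = (0.5625)^(-0.5) = 1.33.
Selectivity toward R rises as C_A falls — low-concentration operation is favoured.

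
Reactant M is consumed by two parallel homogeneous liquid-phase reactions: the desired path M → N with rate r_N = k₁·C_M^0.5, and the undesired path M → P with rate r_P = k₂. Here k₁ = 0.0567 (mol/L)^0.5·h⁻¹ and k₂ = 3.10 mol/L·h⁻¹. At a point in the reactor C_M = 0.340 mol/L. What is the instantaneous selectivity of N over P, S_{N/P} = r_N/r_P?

0.0107

S_{N/P} = r_N/r_P = (k₁·C_M^0.5)/(k₂) = (k₁/k₂)·C_M^0.5.
= (0.0567×0.3400^0.5) / (3.10) = 0.03306/3.100 = 0.0107.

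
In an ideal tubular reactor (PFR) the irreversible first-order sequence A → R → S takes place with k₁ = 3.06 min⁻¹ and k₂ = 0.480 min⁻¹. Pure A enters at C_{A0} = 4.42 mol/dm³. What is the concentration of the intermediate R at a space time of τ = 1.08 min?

For first-order series with pure A initially, C_R(τ) = k₁C_{A0}/(k₂−k₁)·(e^(−k₁τ) − e^(−k₂τ)).
e^(−k₁τ) = e^(−3.06×1.08) = e^(−3.305) = 0.03671; e^(−k₂τ) = e^(−0.5184) = 0.5955.
C_R = 3.06×4.42/(0.480−3.06) × (0.03671−0.5955) = (-5.242)×(-0.5588) = 2.929 mol/dm³.

2.93 mol/dm³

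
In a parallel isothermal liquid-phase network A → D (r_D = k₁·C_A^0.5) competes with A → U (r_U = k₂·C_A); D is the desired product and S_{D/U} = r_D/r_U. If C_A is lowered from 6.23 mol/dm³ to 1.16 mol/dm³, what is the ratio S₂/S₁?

2.32

S_{D/U} = (k₁/k₂)·C_A^-0.5, so S₂/S₁ = (C_{A,2}/C_{A,1})^-0.5.
= (1.16/6.23)^(-0.5) = (0.1862)^(-0.5) = 2.32.
Selectivity toward D rises as C_A falls — low-concentration operation is favoured.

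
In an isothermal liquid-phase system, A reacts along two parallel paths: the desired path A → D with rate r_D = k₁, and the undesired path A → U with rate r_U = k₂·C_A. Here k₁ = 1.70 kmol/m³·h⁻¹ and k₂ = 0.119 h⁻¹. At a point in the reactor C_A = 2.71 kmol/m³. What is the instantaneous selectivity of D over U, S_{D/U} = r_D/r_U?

S_{D/U} = r_D/r_U = (k₁)/(k₂·C_A) = (k₁/k₂)·C_A⁻¹.
= (1.70) / (0.119×2.710) = 1.700/0.3225 = 5.27.

5.27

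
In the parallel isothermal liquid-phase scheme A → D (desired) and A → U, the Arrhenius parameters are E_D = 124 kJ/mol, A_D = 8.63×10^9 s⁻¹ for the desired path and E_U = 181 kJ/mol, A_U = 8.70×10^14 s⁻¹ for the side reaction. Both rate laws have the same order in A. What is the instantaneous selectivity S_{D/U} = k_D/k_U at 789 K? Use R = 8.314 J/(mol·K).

0.0589

Since both paths have the same order in A, the concentration cancels and S_{D/U} = k_D/k_U = (A_D/A_U)·exp[(E_U−E_D)/(RT)].
(E_U−E_D)/(RT) = (181−124)×10³/(8.314×789) = 57000/6560 = 8.689.
k_D/k_U = (8.63×10^9/8.70×10^14)·exp(8.689) = 9.920×10^-6 × 5939 = 0.0589.
Since E_D < E_U, lowering the temperature improves selectivity toward D.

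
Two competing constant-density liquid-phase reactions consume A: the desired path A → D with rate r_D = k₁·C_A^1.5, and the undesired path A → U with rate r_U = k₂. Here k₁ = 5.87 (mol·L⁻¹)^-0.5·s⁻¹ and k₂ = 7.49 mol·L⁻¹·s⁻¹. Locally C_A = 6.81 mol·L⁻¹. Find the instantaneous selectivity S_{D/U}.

S_{D/U} = r_D/r_U = (k₁·C_A^1.5)/(k₂) = (k₁/k₂)·C_A^1.5.
= (5.87×6.810^1.5) / (7.49) = 104.3/7.490 = 13.9.
Since the desired path is higher order in A, keeping C_A high (PFR or concentrated feed) favours D.

13.9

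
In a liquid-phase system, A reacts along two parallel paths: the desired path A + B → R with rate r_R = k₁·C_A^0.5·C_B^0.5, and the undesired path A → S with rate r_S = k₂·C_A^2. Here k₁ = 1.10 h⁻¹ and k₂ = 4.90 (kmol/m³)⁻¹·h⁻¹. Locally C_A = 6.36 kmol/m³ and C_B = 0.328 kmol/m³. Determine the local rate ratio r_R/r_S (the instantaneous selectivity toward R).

S_{R/S} = r_R/r_S = (k₁·C_A^0.5·C_B^0.5)/(k₂·C_A^2) = (k₁/k₂)·C_A^-1.5·C_B^0.5.
= (1.10×6.360^0.5×0.3280^0.5) / (4.90×6.360^2) = 1.589/198.2 = 0.00802.

0.00802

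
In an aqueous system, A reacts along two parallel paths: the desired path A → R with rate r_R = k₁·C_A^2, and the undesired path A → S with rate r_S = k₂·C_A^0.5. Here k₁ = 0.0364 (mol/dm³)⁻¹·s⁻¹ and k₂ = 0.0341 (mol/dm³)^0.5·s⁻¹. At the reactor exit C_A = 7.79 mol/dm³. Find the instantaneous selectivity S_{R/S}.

23.2

S_{R/S} = r_R/r_S = (k₁·C_A^2)/(k₂·C_A^0.5) = (k₁/k₂)·C_A^1.5.
= (0.0364×7.790^2) / (0.0341×7.790^0.5) = 2.209/0.09518 = 23.2.
Since the desired path is higher order in A, keeping C_A high (PFR or concentrated feed) favours R.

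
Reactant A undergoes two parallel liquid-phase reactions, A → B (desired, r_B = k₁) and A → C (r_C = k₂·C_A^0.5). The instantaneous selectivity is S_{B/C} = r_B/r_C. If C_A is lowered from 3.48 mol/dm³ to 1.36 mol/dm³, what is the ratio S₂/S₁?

1.60

S_{B/C} = (k₁/k₂)·C_A^-0.5, so S₂/S₁ = (C_{A,2}/C_{A,1})^-0.5.
= (1.36/3.48)^(-0.5) = (0.3908)^(-0.5) = 1.60.
Selectivity toward B rises as C_A falls — low-concentration operation is favoured.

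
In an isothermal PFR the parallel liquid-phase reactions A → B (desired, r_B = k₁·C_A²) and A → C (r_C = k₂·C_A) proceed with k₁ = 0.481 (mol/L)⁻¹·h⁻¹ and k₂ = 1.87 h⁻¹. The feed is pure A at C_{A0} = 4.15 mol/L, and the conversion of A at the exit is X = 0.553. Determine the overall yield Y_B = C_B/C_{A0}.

C_A = C_{A0}(1−X) = 1.855 mol/L.
Along a PFR/batch, dC_C/dC_A = −r_C/(r_B+r_C) = −k₂/(k₂+k₁·C_A).
Integrating from C_{A0} to C_A: C_C = (1.87/0.481)·ln[(1.87+0.481·4.15)/(1.87+0.481·1.86)] = 3.888·ln(3.866/2.762) = 1.307 mol/L.
Then C_B = (C_{A0}−C_A) − C_C = 2.295 − 1.307 = 0.9879 mol/L.
Y_B = C_B/C_{A0} = 0.9879/4.15 = 0.238.

0.238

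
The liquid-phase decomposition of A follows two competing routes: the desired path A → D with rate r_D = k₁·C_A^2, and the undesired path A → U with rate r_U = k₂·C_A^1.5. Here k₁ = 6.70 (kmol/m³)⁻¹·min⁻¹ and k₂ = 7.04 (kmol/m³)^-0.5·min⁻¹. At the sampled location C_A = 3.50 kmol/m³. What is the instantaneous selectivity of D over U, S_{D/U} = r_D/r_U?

1.78

S_{D/U} = r_D/r_U = (k₁·C_A^2)/(k₂·C_A^1.5) = (k₁/k₂)·C_A^0.5.
= (6.70×3.500^2) / (7.04×3.500^1.5) = 82.08/46.10 = 1.78.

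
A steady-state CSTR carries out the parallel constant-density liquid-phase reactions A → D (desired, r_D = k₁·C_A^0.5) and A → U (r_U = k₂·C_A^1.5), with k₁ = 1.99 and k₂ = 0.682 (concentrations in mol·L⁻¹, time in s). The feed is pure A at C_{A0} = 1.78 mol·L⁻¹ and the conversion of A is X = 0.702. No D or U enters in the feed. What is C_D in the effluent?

Exit C_A = C_{A0}(1−X) = 1.78×0.298 = 0.5304 mol·L⁻¹.
Rates in a CSTR are evaluated at the outlet concentration: r_D = 1.99×0.5304^0.5 = 1.449, r_U = 0.682×0.5304^1.5 = 0.2635.
Fraction of consumed A going to D: r_D/(r_D+r_U) = 0.8462.
C_D = 0.8462·C_{A0}·X = 0.8462×1.78×0.702 = 1.06 mol·L⁻¹.

1.06 mol·L⁻¹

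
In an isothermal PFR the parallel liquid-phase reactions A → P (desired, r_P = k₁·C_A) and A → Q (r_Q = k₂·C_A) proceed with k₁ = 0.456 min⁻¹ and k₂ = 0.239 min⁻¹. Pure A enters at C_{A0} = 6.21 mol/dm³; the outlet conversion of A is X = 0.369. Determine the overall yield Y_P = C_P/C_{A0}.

0.242

C_A = C_{A0}(1−X) = 3.919 mol/dm³.
Both paths are first order in A, so the instantaneous fraction to P is constant: dC_P/d(−C_A) = k₁/(k₁+k₂) = 0.6561.
C_P = 0.6561·(C_{A0}−C_A) = 0.6561×2.291 = 1.50 mol/dm³.
Y_P = C_P/C_{A0} = 1.503/6.21 = 0.242.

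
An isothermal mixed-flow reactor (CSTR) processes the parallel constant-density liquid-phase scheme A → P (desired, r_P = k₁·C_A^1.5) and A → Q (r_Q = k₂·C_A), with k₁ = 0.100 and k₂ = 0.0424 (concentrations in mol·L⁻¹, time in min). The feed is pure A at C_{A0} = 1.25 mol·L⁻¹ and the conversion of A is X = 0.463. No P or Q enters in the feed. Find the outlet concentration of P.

Exit C_A = C_{A0}(1−X) = 1.25×0.537 = 0.6712 mol·L⁻¹.
In a CSTR the entire volume is at exit conditions, so r_P = 0.100×0.6712^1.5 = 0.05500 and r_Q = 0.0424×0.6712 = 0.02846.
Fraction of consumed A going to P: r_P/(r_P+r_Q) = 0.6590.
C_P = 0.6590·C_{A0}·X = 0.6590×1.25×0.463 = 0.381 mol·L⁻¹.

0.381 mol·L⁻¹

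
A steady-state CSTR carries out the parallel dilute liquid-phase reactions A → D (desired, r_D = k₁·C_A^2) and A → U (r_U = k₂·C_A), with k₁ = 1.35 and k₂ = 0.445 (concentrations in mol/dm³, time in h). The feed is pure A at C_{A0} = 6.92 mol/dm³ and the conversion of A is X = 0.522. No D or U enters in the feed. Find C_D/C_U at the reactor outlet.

10.0

Exit C_A = C_{A0}(1−X) = 6.92×0.478 = 3.308 mol/dm³.
A CSTR operates uniformly at the exit composition, giving r_D = 14.77 and r_U = 1.472 (each k·C_A^n at C_A = 3.308).
Overall selectivity = C_D/C_U = r_Dτ/(r_Uτ) = r_D/r_U = 10.0.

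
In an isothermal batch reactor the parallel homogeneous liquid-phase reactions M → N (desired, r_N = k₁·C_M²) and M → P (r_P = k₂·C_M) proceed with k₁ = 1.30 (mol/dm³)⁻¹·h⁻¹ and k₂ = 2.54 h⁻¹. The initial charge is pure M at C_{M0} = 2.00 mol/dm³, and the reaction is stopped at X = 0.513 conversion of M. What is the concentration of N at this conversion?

0.439 mol/dm³

C_M = C_{M0}(1−X) = 0.9740 mol/dm³.
Along a PFR/batch, dC_P/dC_M = −r_P/(r_N+r_P) = −k₂/(k₂+k₁·C_M).
Integrating from C_{M0} to C_M: C_P = (2.54/1.30)·ln[(2.54+1.30·2.00)/(2.54+1.30·0.974)] = 1.954·ln(5.140/3.806) = 0.5870 mol/dm³.
Then C_N = (C_{M0}−C_M) − C_P = 1.026 − 0.5870 = 0.4390 mol/dm³.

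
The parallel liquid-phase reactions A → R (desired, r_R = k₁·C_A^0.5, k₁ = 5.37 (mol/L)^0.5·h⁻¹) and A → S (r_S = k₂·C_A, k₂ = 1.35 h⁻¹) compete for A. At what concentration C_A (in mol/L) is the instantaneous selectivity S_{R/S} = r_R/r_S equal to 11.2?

0.126 mol/L

S_{R/S} = (k₁/k₂)·C_A^-0.5 ⇒ C_A = (S·k₂/k₁)^(-2).
= (11.2×1.35/5.37)^(-2) = (2.816)^(-2) = 0.126 mol/L.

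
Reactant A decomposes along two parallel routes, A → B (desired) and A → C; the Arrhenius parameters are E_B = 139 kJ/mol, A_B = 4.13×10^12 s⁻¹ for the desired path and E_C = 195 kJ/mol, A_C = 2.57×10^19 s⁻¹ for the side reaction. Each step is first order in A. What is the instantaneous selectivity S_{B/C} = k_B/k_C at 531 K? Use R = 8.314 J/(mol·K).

0.0519

Since both paths have the same order in A, the concentration cancels and S_{B/C} = k_B/k_C = (A_B/A_C)·exp[(E_C−E_B)/(RT)].
(E_C−E_B)/(RT) = (195−139)×10³/(8.314×531) = 56000/4415 = 12.68.
k_B/k_C = (4.13×10^12/2.57×10^19)·exp(12.68) = 1.607×10^-7 × 3.228×10^5 = 0.0519.
Since E_B < E_C, lowering the temperature improves selectivity toward B.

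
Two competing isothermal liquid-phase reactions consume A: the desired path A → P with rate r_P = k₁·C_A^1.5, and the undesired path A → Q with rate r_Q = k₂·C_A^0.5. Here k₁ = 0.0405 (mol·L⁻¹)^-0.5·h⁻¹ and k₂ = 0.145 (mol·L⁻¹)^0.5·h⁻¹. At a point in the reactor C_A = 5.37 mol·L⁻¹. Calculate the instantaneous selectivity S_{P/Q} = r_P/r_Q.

1.50

S_{P/Q} = r_P/r_Q = (k₁·C_A^1.5)/(k₂·C_A^0.5) = (k₁/k₂)·C_A.
= (0.0405×5.370^1.5) / (0.145×5.370^0.5) = 0.5040/0.3360 = 1.50.
Since the desired path is higher order in A, keeping C_A high (PFR or concentrated feed) favours P.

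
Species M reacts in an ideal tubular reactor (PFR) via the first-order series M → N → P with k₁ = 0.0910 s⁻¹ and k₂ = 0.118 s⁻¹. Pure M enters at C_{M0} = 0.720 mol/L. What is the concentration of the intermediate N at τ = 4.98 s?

0.194 mol/L

For first-order series with pure M initially, C_N(τ) = k₁C_{M0}/(k₂−k₁)·(e^(−k₁τ) − e^(−k₂τ)).
e^(−k₁τ) = e^(−0.0910×4.98) = e^(−0.4532) = 0.6356; e^(−k₂τ) = e^(−0.5876) = 0.5556.
C_N = 0.0910×0.720/(0.118−0.0910) × (0.6356−0.5556) = 2.427×0.07997 = 0.1941 mol/L.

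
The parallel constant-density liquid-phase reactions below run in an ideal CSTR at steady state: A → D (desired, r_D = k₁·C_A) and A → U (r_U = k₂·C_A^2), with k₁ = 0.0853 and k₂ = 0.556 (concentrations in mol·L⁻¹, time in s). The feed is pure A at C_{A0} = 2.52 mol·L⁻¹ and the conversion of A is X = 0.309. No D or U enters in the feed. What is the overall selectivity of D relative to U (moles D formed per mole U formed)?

0.0881

Exit C_A = C_{A0}(1−X) = 2.52×0.691 = 1.741 mol·L⁻¹.
Rates in a CSTR are evaluated at the outlet concentration: r_D = 0.0853×1.741 = 0.1485, r_U = 0.556×1.741^2 = 1.686.
Overall selectivity = C_D/C_U = r_Dτ/(r_Uτ) = r_D/r_U = 0.0881.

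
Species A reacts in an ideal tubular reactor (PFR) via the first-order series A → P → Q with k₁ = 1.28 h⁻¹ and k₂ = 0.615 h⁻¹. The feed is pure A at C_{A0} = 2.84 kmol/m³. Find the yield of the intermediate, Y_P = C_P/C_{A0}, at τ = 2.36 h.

0.357

Solving the coupled first-order balances gives C_P(τ) = [k₁/(k₂−k₁)]·C_{A0}·(e^(−k₁τ) − e^(−k₂τ)).
e^(−k₁τ) = e^(−1.28×2.36) = e^(−3.021) = 0.04876; e^(−k₂τ) = e^(−1.451) = 0.2342.
C_P = 1.28×2.84/(0.615−1.28) × (0.04876−0.2342) = (-5.466)×(-0.1855) = 1.014 kmol/m³.
Y_P = C_P/C_{A0} = 1.014/2.84 = 0.357.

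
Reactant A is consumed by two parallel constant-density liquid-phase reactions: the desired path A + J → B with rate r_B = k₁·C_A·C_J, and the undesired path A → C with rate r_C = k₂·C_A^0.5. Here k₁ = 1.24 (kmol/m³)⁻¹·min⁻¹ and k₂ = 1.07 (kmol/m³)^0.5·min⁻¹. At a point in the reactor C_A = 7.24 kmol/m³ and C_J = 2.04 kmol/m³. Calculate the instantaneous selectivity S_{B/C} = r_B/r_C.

S_{B/C} = r_B/r_C = (k₁·C_A·C_J)/(k₂·C_A^0.5) = (k₁/k₂)·C_A^0.5·C_J.
= (1.24×7.240×2.040) / (1.07×7.240^0.5) = 18.31/2.879 = 6.36.
Since the desired path is higher order in A, keeping C_A high (PFR or concentrated feed) favours B.

6.36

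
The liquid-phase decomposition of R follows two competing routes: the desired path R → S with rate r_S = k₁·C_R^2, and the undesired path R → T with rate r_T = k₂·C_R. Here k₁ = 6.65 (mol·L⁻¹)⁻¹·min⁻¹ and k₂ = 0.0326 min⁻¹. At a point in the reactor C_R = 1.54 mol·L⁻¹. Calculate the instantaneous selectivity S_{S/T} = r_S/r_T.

S_{S/T} = r_S/r_T = (k₁·C_R^2)/(k₂·C_R) = (k₁/k₂)·C_R.
= (6.65×1.540^2) / (0.0326×1.540) = 15.77/0.05020 = 314.

314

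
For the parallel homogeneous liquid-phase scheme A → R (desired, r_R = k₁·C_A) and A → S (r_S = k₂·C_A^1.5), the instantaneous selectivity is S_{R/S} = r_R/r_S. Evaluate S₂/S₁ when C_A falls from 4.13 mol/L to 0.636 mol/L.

2.55

S_{R/S} = (k₁/k₂)·C_A^-0.5, so S₂/S₁ = (C_{A,2}/C_{A,1})^-0.5.
= (0.636/4.13)^(-0.5) = (0.1540)^(-0.5) = 2.55.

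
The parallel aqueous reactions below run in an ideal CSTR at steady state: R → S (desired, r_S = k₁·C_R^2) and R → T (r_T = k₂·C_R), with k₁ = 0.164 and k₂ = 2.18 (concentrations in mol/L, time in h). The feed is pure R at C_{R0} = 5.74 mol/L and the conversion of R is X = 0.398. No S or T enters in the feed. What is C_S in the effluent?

0.471 mol/L

Exit C_R = C_{R0}(1−X) = 5.74×0.602 = 3.455 mol/L.
Rates in a CSTR are evaluated at the outlet concentration: r_S = 0.164×3.455^2 = 1.958, r_T = 2.18×3.455 = 7.533.
Fraction of consumed R going to S: r_S/(r_S+r_T) = 0.2063.
C_S = 0.2063·C_{R0}·X = 0.2063×5.74×0.398 = 0.471 mol/L.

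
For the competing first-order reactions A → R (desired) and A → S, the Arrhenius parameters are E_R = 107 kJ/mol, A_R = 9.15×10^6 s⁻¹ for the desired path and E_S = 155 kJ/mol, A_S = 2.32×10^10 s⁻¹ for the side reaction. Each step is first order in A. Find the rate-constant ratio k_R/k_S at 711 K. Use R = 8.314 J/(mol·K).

1.33

Since both paths have the same order in A, the concentration cancels and S_{R/S} = k_R/k_S = (A_R/A_S)·exp[(E_S−E_R)/(RT)].
(E_S−E_R)/(RT) = (155−107)×10³/(8.314×711) = 48000/5911 = 8.120.
k_R/k_S = (9.15×10^6/2.32×10^10)·exp(8.120) = 3.944×10^-4 × 3361 = 1.33.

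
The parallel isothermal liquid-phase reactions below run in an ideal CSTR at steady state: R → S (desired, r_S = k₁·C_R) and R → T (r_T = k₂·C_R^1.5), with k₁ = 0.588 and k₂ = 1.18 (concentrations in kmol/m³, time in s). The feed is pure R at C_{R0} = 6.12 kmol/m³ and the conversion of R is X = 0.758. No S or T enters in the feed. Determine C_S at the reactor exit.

Exit C_R = C_{R0}(1−X) = 6.12×0.242 = 1.481 kmol/m³.
In a CSTR the entire volume is at exit conditions, so r_S = 0.588×1.481 = 0.8709 and r_T = 1.18×1.481^1.5 = 2.127.
Fraction of consumed R going to S: r_S/(r_S+r_T) = 0.2905.
C_S = 0.2905·C_{R0}·X = 0.2905×6.12×0.758 = 1.35 kmol/m³.

1.35 kmol/m³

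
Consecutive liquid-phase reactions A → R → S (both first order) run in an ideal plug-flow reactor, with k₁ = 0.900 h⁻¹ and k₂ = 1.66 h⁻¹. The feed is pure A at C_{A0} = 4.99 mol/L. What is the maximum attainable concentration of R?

For a first-order series the maximum intermediate yield is C_{R,max}/C_{A0} = (k₁/k₂)^[k₂/(k₂−k₁)].
= (0.900/1.66)^(1.66/(1.66−0.900)) = (0.5422)^(2.184) = 0.2626.
C_{R,max} = 0.2626×4.99 = 1.31 mol/L.

1.31 mol/L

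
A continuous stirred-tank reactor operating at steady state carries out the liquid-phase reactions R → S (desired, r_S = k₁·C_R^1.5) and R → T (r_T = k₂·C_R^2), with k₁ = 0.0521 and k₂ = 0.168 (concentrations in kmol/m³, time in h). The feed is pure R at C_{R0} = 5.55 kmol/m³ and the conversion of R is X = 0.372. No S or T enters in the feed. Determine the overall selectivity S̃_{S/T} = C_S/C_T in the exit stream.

0.166

Exit C_R = C_{R0}(1−X) = 5.55×0.628 = 3.485 kmol/m³.
A CSTR operates uniformly at the exit composition, giving r_S = 0.3390 and r_T = 2.041 (each k·C_R^n at C_R = 3.485).
Overall selectivity = C_S/C_T = r_Sτ/(r_Tτ) = r_S/r_T = 0.166.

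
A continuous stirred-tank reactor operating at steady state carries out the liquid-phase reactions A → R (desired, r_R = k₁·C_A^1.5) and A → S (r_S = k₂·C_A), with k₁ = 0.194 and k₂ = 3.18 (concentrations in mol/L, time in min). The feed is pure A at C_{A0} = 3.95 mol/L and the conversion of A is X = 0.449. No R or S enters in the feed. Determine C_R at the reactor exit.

0.146 mol/L

Exit C_A = C_{A0}(1−X) = 3.95×0.551 = 2.176 mol/L.
A CSTR operates uniformly at the exit composition, giving r_R = 0.6229 and r_S = 6.921 (each k·C_A^n at C_A = 2.176).
Fraction of consumed A going to R: r_R/(r_R+r_S) = 0.08257.
C_R = 0.08257·C_{A0}·X = 0.08257×3.95×0.449 = 0.146 mol/L.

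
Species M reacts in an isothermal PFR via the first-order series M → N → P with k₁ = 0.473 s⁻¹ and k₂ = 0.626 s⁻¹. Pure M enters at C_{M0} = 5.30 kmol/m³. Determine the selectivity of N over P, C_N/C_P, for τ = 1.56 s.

The intermediate concentration in a first-order A→B→C sequence is C_N = k₁C_{M0}(e^(−k₁τ) − e^(−k₂τ))/(k₂−k₁).
e^(−k₁τ) = e^(−0.473×1.56) = e^(−0.7379) = 0.4781; e^(−k₂τ) = e^(−0.9766) = 0.3766.
C_N = 0.473×5.30/(0.626−0.473) × (0.4781−0.3766) = 16.38×0.1015 = 1.663 kmol/m³.
C_M = C_{M0}e^(−k₁τ) = 2.534 kmol/m³, so C_P = C_{M0}−C_M−C_N = 1.102 kmol/m³; C_N/C_P = 1.51.

1.51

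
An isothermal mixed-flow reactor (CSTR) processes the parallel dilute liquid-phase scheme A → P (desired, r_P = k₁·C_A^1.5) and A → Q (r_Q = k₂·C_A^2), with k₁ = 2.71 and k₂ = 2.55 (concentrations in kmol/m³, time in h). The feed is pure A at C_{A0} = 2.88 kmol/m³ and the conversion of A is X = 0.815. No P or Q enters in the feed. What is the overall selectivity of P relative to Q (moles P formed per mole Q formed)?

Exit C_A = C_{A0}(1−X) = 2.88×0.185 = 0.5328 kmol/m³.
A CSTR operates uniformly at the exit composition, giving r_P = 1.054 and r_Q = 0.7239 (each k·C_A^n at C_A = 0.5328).
Overall selectivity = C_P/C_Q = r_Pτ/(r_Qτ) = r_P/r_Q = 1.46.

1.46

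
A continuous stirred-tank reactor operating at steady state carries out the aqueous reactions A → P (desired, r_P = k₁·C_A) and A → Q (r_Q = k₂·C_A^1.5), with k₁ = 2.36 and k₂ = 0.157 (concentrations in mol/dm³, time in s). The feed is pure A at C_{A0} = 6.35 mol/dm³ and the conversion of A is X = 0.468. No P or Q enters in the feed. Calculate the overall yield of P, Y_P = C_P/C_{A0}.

Exit C_A = C_{A0}(1−X) = 6.35×0.532 = 3.378 mol/dm³.
Rates in a CSTR are evaluated at the outlet concentration: r_P = 2.36×3.378 = 7.973, r_Q = 0.157×3.378^1.5 = 0.9748.
Fraction of consumed A going to P: r_P/(r_P+r_Q) = 0.8910.
C_P = 0.8910·C_{A0}·X = 0.8910×6.35×0.468 = 2.65 mol/dm³; Y_P = C_P/C_{A0} = 0.417.

0.417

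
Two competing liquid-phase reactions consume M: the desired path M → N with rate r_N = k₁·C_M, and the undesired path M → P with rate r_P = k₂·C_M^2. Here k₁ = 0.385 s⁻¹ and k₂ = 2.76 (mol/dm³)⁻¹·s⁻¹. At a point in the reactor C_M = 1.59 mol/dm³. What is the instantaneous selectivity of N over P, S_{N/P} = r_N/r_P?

0.0877

S_{N/P} = r_N/r_P = (k₁·C_M)/(k₂·C_M^2) = (k₁/k₂)·C_M⁻¹.
= (0.385×1.590) / (2.76×1.590^2) = 0.6122/6.978 = 0.0877.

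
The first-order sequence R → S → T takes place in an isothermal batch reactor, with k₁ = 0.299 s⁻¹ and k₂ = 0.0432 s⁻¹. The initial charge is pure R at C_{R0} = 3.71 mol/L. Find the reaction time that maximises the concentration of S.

7.56 s

Setting dC_S/dt = 0 gives t_opt = ln(k₂/k₁)/(k₂−k₁).
= ln(0.0432/0.299)/(0.0432−0.299) = ln(0.1445)/-0.2558 = -1.935/-0.2558 = 7.56 s.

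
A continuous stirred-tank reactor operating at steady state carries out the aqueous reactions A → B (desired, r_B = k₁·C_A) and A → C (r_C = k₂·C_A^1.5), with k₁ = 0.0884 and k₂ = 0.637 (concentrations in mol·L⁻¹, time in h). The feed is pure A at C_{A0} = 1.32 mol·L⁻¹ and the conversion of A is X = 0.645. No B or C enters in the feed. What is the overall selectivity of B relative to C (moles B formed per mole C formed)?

0.203

Exit C_A = C_{A0}(1−X) = 1.32×0.355 = 0.4686 mol·L⁻¹.
A CSTR operates uniformly at the exit composition, giving r_B = 0.04142 and r_C = 0.2043 (each k·C_A^n at C_A = 0.4686).
Overall selectivity = C_B/C_C = r_Bτ/(r_Cτ) = r_B/r_C = 0.203.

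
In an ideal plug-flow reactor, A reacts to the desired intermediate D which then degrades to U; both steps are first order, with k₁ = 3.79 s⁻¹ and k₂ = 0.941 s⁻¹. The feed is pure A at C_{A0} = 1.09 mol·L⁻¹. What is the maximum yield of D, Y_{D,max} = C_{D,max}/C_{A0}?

Evaluating C_D at τ_opt = ln(k₂/k₁)/(k₂−k₁) gives C_{D,max}/C_{A0} = (k₁/k₂)^[k₂/(k₂−k₁)].
= (3.79/0.941)^(0.941/(0.941−3.79)) = (4.028)^(-0.3303) = 0.6312.

0.631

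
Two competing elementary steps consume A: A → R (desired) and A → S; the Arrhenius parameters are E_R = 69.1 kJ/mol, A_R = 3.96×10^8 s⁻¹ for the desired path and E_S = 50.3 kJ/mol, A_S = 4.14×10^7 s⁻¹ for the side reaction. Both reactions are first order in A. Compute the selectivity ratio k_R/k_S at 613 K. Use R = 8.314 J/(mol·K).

0.239

With equal orders, S_{R/S} = k_R/k_S = (A_R/A_S)·exp[(E_S−E_R)/(RT)].
(E_S−E_R)/(RT) = (50.3−69.1)×10³/(8.314×613) = -18800/5096 = -3.689.
k_R/k_S = (3.96×10^8/4.14×10^7)·exp(-3.689) = 9.565 × 0.02500 = 0.239.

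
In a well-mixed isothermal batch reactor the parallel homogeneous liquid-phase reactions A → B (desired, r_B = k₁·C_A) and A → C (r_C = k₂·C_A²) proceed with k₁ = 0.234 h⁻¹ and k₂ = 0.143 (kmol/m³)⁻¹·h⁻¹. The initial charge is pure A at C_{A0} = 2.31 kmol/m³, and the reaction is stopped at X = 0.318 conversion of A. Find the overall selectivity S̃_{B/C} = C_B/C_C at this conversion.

C_A = C_{A0}(1−X) = 1.575 kmol/m³.
Along a PFR/batch, dC_B/dC_A = −r_B/(r_B+r_C) = −k₁/(k₁+k₂·C_A).
Integrating from C_{A0} to C_A: C_B = (0.234/0.143)·ln[(0.234+0.143·2.31)/(0.234+0.143·1.58)] = 1.636·ln(0.5643/0.4593) = 0.3370 kmol/m³.
C_C = (C_{A0}−C_A)−C_B = 0.3975 kmol/m³; S̃_{B/C} = 0.3370/0.3975 = 0.848.

0.848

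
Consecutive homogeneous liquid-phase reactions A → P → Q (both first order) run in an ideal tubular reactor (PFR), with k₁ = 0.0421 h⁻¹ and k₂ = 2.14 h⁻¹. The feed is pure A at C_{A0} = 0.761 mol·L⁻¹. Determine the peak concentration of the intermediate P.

For a first-order series the maximum intermediate yield is C_{P,max}/C_{A0} = (k₁/k₂)^[k₂/(k₂−k₁)].
= (0.0421/2.14)^(2.14/(2.14−0.0421)) = (0.01967)^(1.020) = 0.01818.
C_{P,max} = 0.01818×0.761 = 0.0138 mol·L⁻¹.

0.0138 mol·L⁻¹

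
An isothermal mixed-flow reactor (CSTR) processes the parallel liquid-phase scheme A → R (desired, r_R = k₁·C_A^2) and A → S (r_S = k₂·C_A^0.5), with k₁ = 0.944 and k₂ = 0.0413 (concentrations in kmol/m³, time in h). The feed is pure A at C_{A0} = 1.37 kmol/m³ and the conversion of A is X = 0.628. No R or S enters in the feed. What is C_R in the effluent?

Exit C_A = C_{A0}(1−X) = 1.37×0.372 = 0.5096 kmol/m³.
A CSTR operates uniformly at the exit composition, giving r_R = 0.2452 and r_S = 0.02948 (each k·C_A^n at C_A = 0.5096).
Fraction of consumed A going to R: r_R/(r_R+r_S) = 0.8927.
C_R = 0.8927·C_{A0}·X = 0.8927×1.37×0.628 = 0.768 kmol/m³.

0.768 kmol/m³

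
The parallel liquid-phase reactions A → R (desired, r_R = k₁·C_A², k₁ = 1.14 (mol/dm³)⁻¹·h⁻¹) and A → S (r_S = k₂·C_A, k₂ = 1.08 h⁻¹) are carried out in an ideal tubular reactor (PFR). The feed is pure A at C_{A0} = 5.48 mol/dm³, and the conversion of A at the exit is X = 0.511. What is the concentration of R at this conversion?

2.26 mol/dm³

C_A = C_{A0}(1−X) = 2.680 mol/dm³.
Along a PFR/batch, dC_S/dC_A = −r_S/(r_R+r_S) = −k₂/(k₂+k₁·C_A).
Integrating from C_{A0} to C_A: C_S = (1.08/1.14)·ln[(1.08+1.14·5.48)/(1.08+1.14·2.68)] = 0.9474·ln(7.327/4.135) = 0.5420 mol/dm³.
Then C_R = (C_{A0}−C_A) − C_S = 2.800 − 0.5420 = 2.258 mol/dm³.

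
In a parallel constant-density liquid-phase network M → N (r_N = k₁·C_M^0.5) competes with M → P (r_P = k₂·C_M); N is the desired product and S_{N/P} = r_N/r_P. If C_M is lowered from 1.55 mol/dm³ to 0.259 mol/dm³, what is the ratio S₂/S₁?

2.45

S_{N/P} = (k₁/k₂)·C_M^-0.5, so S₂/S₁ = (C_{M,2}/C_{M,1})^-0.5.
= (0.259/1.55)^(-0.5) = (0.1671)^(-0.5) = 2.45.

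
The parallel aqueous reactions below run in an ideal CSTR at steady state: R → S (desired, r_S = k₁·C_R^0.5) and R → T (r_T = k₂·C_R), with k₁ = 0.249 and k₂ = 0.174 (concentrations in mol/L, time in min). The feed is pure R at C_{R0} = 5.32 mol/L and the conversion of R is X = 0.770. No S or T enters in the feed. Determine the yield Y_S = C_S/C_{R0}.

Exit C_R = C_{R0}(1−X) = 5.32×0.230 = 1.224 mol/L.
A CSTR operates uniformly at the exit composition, giving r_S = 0.2754 and r_T = 0.2129 (each k·C_R^n at C_R = 1.224).
Fraction of consumed R going to S: r_S/(r_S+r_T) = 0.5640.
C_S = 0.5640·C_{R0}·X = 0.5640×5.32×0.770 = 2.31 mol/L; Y_S = C_S/C_{R0} = 0.434.

0.434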